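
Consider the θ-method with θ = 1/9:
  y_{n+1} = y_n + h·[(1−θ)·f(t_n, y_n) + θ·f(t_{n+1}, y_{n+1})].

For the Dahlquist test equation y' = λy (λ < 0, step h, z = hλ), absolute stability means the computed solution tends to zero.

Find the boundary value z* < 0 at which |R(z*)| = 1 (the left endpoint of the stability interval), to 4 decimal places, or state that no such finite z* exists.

With y'=λy (z=hλ):
  y_{n+1} = y_n + z·[8/9·y_n + 1/9·y_{n+1}] ⇒ (1 − 1/9z)y_{n+1} = (1 + 8/9z)y_n
  ⇒ R(z) = (1 + 8/9z)/(1 − 1/9z).

Boundary: |R(x)|=1, x<0.
x=-1.27: |R|=0.1130
R=−1: 1+8/9x = −1+1/9x ⇒ -7/9x=2 ⇒ x=2/(-7/9)=-2.5714
Confirm numerically:
  x=-2.141: |R|=0.72956 <1
  x=-1.500: |R|=0.28571 <1
  x=-1.095: |R|=0.02377 <1
  x=-3.143: |R|=1.32949 >1
  x=-2.999: |R|=1.24944 >1
  x=-2.836: |R|=1.15647 >1
Stable set (-2.5714, 0).

left endpoint -2.5714.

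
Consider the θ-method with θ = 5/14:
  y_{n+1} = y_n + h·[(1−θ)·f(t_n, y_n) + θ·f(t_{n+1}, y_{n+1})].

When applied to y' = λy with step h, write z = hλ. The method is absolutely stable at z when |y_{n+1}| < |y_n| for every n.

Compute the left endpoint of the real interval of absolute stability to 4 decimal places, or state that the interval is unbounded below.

left endpoint -7.0000.

On y'=λy, z=hλ:
  y_{n+1} = y_n + z·[9/14·y_n + 5/14·y_{n+1}] ⇒ (1 − 5/14z)y_{n+1} = (1 + 9/14z)y_n
  so R(z) = (1 + 9/14z)/(1 − 5/14z).

Need |R(x)|<1, x<0.
x=-0.37: |R|=0.6732
R=−1: 1+9/14x = −1+5/14x ⇒ -2/7x=2 ⇒ x=2/(-2/7)=-7.0000
Confirm numerically:
  x=-6.817: |R|=0.98478 <1
  x=-5.798: |R|=0.88816 <1
  x=-4.793: |R|=0.76747 <1
  x=-4.768: |R|=0.76406 <1
  x=-7.570: |R|=1.04397 >1
  x=-7.536: |R|=1.04149 >1
  x=-7.241: |R|=1.01920 >1
Interval (-7.0000, 0).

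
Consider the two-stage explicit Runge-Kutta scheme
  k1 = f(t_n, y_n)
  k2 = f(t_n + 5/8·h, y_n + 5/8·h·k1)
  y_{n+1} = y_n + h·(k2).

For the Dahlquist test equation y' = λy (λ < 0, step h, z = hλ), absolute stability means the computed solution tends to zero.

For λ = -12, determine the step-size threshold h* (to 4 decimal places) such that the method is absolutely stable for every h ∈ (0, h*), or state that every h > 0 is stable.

(-1.6000,0); λ=-12 ⇒ h* = (8/5)/12 = 0.1333.

On y'=λy, z=hλ:
  k1=λy_n ⇒ h·k1=z·y_n;  k2=λ(1+5/8z)y_n ⇒ h·k2=z(1+5/8z)y_n
  y_{n+1}/y_n = 1 + z(1+5/8z) = 1 + z + 5/8z²
  ⇒ R(z) = 1 + z + 5/8z².

Find x<0 with |R(x)|<1.
x=-1.35: |R|=0.7891
R=1: x+5/8x²=0 ⇒ x=−8/5=-1.6000; min R=1−1/(4·5/8)=0.6000>−1
Confirm numerically:
  x=-1.499: |R|=0.90538 <1
  x=-1.173: |R|=0.68696 <1
  x=-1.080: |R|=0.64900 <1
  x=-0.849: |R|=0.60150 <1
  x=-1.949: |R|=1.42513 >1
  x=-1.648: |R|=1.04944 >1
Interval (-1.6000, 0).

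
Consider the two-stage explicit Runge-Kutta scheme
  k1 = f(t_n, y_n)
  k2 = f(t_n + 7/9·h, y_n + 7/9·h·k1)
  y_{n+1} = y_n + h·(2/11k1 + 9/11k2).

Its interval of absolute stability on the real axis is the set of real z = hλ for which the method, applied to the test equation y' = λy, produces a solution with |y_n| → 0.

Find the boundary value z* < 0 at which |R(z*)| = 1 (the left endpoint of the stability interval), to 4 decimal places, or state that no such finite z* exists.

left endpoint -1.5714.

Set f=λy, z=hλ:
  k1=λy_n ⇒ h·k1=z·y_n;  k2=λ(1+7/9z)y_n ⇒ h·k2=z(1+7/9z)y_n
  y_{n+1}/y_n = 1 + 2/11z + 9/11z(1+7/9z) = 1 + z + 7/11z²
  ⇒ R(z) = 1 + z + 7/11z².

Find x<0 with |R(x)|<1.
x=-1.7: |R|=1.1391
R=1: x+7/11x²=0 ⇒ x=−11/7=-1.5714; min R=1−1/(4·7/11)=0.6071>−1
Confirm numerically:
  x=-1.298: |R|=0.77415 <1
  x=-1.257: |R|=0.74849 <1
  x=-1.028: |R|=0.64450 <1
  x=-0.882: |R|=0.61304 <1
  x=-2.090: |R|=1.68970 >1
  x=-1.932: |R|=1.44331 >1
  x=-1.644: |R|=1.07592 >1
Stable set (-1.5714, 0).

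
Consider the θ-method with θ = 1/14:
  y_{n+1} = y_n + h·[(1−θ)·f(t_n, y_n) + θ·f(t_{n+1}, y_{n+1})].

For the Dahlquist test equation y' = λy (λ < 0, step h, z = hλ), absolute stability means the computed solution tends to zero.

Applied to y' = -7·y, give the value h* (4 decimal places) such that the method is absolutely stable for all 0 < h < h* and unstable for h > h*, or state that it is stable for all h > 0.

(-2.3333,0); λ=-7 ⇒ h* = (7/3)/7 = 0.3333.

Test eqn y'=λy, z=hλ:
  y_{n+1} = y_n + z·[13/14·y_n + 1/14·y_{n+1}] ⇒ (1 − 1/14z)y_{n+1} = (1 + 13/14z)y_n
  ⇒ R(z) = (1 + 13/14z)/(1 − 1/14z).

Find x<0 with |R(x)|<1.
x=-1.22: |R|=0.1222
R=−1: 1+13/14x = −1+1/14x ⇒ -6/7x=2 ⇒ x=2/(-6/7)=-2.3333
Confirm numerically:
  x=-2.031: |R|=0.77369 <1
  x=-1.840: |R|=0.62626 <1
  x=-1.684: |R|=0.50319 <1
  x=-1.208: |R|=0.11205 <1
  x=-2.561: |R|=1.16497 >1
  x=-2.517: |R|=1.13344 >1
  x=-2.401: |R|=1.04951 >1
Interval (-2.3333, 0).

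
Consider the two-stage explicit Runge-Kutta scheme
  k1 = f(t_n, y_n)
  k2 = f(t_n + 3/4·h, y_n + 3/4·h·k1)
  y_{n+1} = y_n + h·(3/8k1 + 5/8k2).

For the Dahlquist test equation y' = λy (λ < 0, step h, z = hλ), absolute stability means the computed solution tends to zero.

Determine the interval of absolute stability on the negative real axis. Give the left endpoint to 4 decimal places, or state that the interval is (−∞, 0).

Set f=λy, z=hλ:
  k1=λy_n ⇒ h·k1=z·y_n;  k2=λ(1+3/4z)y_n ⇒ h·k2=z(1+3/4z)y_n
  y_{n+1}/y_n = 1 + 3/8z + 5/8z(1+3/4z) = 1 + z + 15/32z²
  ⇒ R(z) = 1 + z + 15/32z².

Boundary: |R(x)|=1, x<0.
x=-0.56: |R|=0.5870
R=1: x+15/32x²=0 ⇒ x=−32/15=-2.1333; min R=1−1/(4·15/32)=0.4667>−1
Confirm numerically:
  x=-1.927: |R|=0.81362 <1
  x=-1.704: |R|=0.65707 <1
  x=-1.456: |R|=0.53772 <1
  x=-1.016: |R|=0.46787 <1
  x=-2.642: |R|=1.62995 >1
  x=-2.328: |R|=1.21243 >1
Interval (-2.1333, 0).

(-2.1333, 0).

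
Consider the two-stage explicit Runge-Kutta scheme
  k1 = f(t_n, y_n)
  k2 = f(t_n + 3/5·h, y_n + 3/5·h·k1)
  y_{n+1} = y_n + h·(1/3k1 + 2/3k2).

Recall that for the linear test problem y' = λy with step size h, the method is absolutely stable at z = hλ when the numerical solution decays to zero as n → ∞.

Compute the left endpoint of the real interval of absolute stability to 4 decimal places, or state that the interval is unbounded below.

Test eqn y'=λy, z=hλ:
  k1=λy_n ⇒ h·k1=z·y_n;  k2=λ(1+3/5z)y_n ⇒ h·k2=z(1+3/5z)y_n
  y_{n+1}/y_n = 1 + 1/3z + 2/3z(1+3/5z) = 1 + z + 2/5z²
  so R(z) = 1 + z + 2/5z².

Need |R(x)|<1, x<0.
x=-1.3: |R|=0.3760
R=1: x+2/5x²=0 ⇒ x=−5/2=-2.5000; min R=1−1/(4·2/5)=0.3750>−1
Confirm numerically:
  x=-2.276: |R|=0.79607 <1
  x=-1.370: |R|=0.38076 <1
  x=-1.149: |R|=0.37908 <1
  x=-2.911: |R|=1.47857 >1
  x=-2.887: |R|=1.44691 >1
  x=-2.592: |R|=1.09539 >1
Stable set (-2.5000, 0).

z* = -2.5000.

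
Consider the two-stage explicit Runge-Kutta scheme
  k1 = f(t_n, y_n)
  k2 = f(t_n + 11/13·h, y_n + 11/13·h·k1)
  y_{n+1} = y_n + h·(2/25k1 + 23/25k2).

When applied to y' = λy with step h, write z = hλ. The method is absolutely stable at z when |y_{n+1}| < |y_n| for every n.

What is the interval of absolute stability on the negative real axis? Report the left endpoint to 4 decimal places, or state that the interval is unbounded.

On y'=λy, z=hλ:
  k1=λy_n ⇒ h·k1=z·y_n;  k2=λ(1+11/13z)y_n ⇒ h·k2=z(1+11/13z)y_n
  y_{n+1}/y_n = 1 + 2/25z + 23/25z(1+11/13z) = 1 + z + 253/325z²
  ⇒ R(z) = 1 + z + 253/325z².

Boundary: |R(x)|=1, x<0.
x=-1.76: |R|=1.6514
R=1: x+253/325x²=0 ⇒ x=−325/253=-1.2846; min R=1−1/(4·253/325)=0.6789>−1
Confirm numerically:
  x=-1.194: |R|=0.91580 <1
  x=-0.927: |R|=0.74195 <1
  x=-0.693: |R|=0.68086 <1
  x=-1.467: |R|=1.20832 >1
  x=-1.433: |R|=1.16556 >1
  x=-1.312: |R|=1.02800 >1
Interval (-1.2846, 0).

z∈(-1.2846,0).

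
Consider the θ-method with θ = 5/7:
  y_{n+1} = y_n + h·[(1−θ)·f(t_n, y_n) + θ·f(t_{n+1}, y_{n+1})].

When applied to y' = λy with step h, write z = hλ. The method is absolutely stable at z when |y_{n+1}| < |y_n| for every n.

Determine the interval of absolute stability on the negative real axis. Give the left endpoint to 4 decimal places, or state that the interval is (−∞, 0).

Set f=λy, z=hλ:
  y_{n+1} = y_n + z·[2/7·y_n + 5/7·y_{n+1}] ⇒ (1 − 5/7z)y_{n+1} = (1 + 2/7z)y_n
  so R(z) = (1 + 2/7z)/(1 − 5/7z).

Boundary: |R(x)|=1, x<0.
x=-1.21: |R|=0.3510
x=-2: |R|=0.1765
x=-10: |R|=0.2281
x=-100: |R|=0.3807
θ=5/7≥1/2 ⇒ |1+2/7x|<|1−5/7x| ∀x<0 ⇒ unbounded interval.

(−∞, 0) — no finite endpoint.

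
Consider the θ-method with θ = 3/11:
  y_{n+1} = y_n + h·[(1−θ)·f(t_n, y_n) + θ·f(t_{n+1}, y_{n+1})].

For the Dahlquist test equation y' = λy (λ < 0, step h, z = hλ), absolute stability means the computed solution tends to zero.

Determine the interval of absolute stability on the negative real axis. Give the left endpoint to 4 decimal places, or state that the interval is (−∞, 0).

With y'=λy (z=hλ):
  y_{n+1} = y_n + z·[8/11·y_n + 3/11·y_{n+1}] ⇒ (1 − 3/11z)y_{n+1} = (1 + 8/11z)y_n
  Hence R(z) = (1 + 8/11z)/(1 − 3/11z).

Need |R(x)|<1, x<0.
x=-0.31: |R|=0.7142
R=−1: 1+8/11x = −1+3/11x ⇒ -5/11x=2 ⇒ x=2/(-5/11)=-4.4000
Confirm numerically:
  x=-3.878: |R|=0.88469 <1
  x=-3.321: |R|=0.74264 <1
  x=-3.087: |R|=0.67598 <1
  x=-2.954: |R|=0.63599 <1
  x=-4.900: |R|=1.09728 >1
  x=-4.532: |R|=1.02683 >1
So |R|<1 on (-4.4000, 0).

(-4.4000, 0).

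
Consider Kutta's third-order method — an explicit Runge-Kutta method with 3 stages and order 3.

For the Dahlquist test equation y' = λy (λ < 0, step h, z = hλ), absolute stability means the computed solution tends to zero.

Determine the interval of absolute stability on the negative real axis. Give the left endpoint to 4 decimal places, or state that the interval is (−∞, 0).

(-2.5127, 0).

Test eqn y'=λy, z=hλ:
  order 3, 3-stage ⇒ R(z)=1+z+z^2/2+z^3/6
  (e.g. R(-0.95)=0.35835, |R|=0.35835)

Solve |R(x)|<1 on ℝ⁻.
x=-0.95: |R|=0.3584
|R(-2.54)|=1.0454 |R(-2.24)|=0.6044 |R(-2.16)|=0.5068
Bisect:
  x_lo=-2.9454 |R|=1.8664  x_hi=-0.1491 |R|=0.8615
  mid=-1.54722 |R|=0.03241 →hi
  mid=-2.24629 |R|=0.61244 →hi
  mid=-2.59582 |R|=1.14191 →lo
  mid=-2.42106 |R|=0.85547 →hi
  mid=-2.50844 |R|=0.99293 →hi
  mid=-2.55213 |R|=1.06594 →lo
  mid=-2.53029 |R|=1.02907 →lo
  ...
  [-2.51288,-2.51271] ⇒ x*=-2.5127
Interval (-2.5127, 0).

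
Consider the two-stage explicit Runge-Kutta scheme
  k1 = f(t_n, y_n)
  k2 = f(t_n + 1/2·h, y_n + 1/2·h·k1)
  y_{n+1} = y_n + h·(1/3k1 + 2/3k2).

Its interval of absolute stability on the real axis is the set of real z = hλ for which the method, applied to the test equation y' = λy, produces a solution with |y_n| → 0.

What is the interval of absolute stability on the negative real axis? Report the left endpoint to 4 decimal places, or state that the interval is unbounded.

(-3.0000, 0).

Set f=λy, z=hλ:
  k1=λy_n ⇒ h·k1=z·y_n;  k2=λ(1+1/2z)y_n ⇒ h·k2=z(1+1/2z)y_n
  y_{n+1}/y_n = 1 + 1/3z + 2/3z(1+1/2z) = 1 + z + 1/3z²
  so R(z) = 1 + z + 1/3z².

Solve |R(x)|<1 on ℝ⁻.
x=-1.09: |R|=0.3060
R=1: x+1/3x²=0 ⇒ x=−3=-3.0000; min R=1−1/(4·1/3)=0.2500>−1
Confirm numerically:
  x=-2.187: |R|=0.40732 <1
  x=-1.779: |R|=0.27595 <1
  x=-1.659: |R|=0.25843 <1
  x=-3.439: |R|=1.50324 >1
  x=-3.360: |R|=1.40320 >1
Interval (-3.0000, 0).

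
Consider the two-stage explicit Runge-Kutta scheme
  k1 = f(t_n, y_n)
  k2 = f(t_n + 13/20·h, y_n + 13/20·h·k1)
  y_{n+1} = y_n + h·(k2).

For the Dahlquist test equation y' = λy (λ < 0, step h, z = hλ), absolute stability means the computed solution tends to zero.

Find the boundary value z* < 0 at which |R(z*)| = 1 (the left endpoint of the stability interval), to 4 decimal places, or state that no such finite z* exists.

With y'=λy (z=hλ):
  k1=λy_n ⇒ h·k1=z·y_n;  k2=λ(1+13/20z)y_n ⇒ h·k2=z(1+13/20z)y_n
  y_{n+1}/y_n = 1 + z(1+13/20z) = 1 + z + 13/20z²
  R(z) = 1 + z + 13/20z².

Find x<0 with |R(x)|<1.
x=-0.34: |R|=0.7351
R=1: x+13/20x²=0 ⇒ x=−20/13=-1.5385; min R=1−1/(4·13/20)=0.6154>−1
Confirm numerically:
  x=-1.316: |R|=0.80971 <1
  x=-1.129: |R|=0.69952 <1
  x=-1.112: |R|=0.69175 <1
  x=-0.806: |R|=0.61626 <1
  x=-1.713: |R|=1.19434 >1
  x=-1.706: |R|=1.18578 >1
Stable set (-1.5385, 0).

left endpoint -1.5385.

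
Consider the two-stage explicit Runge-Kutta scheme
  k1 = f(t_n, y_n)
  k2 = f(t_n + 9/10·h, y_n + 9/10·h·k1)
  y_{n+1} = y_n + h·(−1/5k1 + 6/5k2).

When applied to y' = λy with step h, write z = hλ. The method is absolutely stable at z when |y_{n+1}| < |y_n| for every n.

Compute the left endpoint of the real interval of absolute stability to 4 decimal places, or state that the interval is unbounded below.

Test eqn y'=λy, z=hλ:
  k1=λy_n ⇒ h·k1=z·y_n;  k2=λ(1+9/10z)y_n ⇒ h·k2=z(1+9/10z)y_n
  y_{n+1}/y_n = 1 − 1/5z + 6/5z(1+9/10z) = 1 + z + 27/25z²
  R(z) = 1 + z + 27/25z².

Need |R(x)|<1, x<0.
x=-1.13: |R|=1.2491
R=1: x+27/25x²=0 ⇒ x=−25/27=-0.9259; min R=1−1/(4·27/25)=0.7685>−1
Confirm numerically:
  x=-0.898: |R|=0.97292 <1
  x=-0.825: |R|=0.91007 <1
  x=-0.530: |R|=0.77337 <1
  x=-1.343: |R|=1.60494 >1
  x=-1.077: |R|=1.17572 >1
  x=-0.968: |R|=1.04399 >1
Stable set (-0.9259, 0).

left endpoint -0.9259.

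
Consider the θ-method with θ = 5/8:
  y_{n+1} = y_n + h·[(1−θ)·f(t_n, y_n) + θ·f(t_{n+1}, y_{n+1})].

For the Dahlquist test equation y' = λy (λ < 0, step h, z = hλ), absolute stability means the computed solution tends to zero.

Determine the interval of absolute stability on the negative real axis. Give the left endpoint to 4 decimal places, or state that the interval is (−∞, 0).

With y'=λy (z=hλ):
  y_{n+1} = y_n + z·[3/8·y_n + 5/8·y_{n+1}] ⇒ (1 − 5/8z)y_{n+1} = (1 + 3/8z)y_n
  ⇒ R(z) = (1 + 3/8z)/(1 − 5/8z).

Boundary: |R(x)|=1, x<0.
x=-1.62: |R|=0.1950
x=-2: |R|=0.1111
x=-10: |R|=0.3793
x=-100: |R|=0.5748
θ=5/8≥1/2 ⇒ |1+3/8x|<|1−5/8x| ∀x<0 ⇒ stable on all of ℝ⁻.

(−∞, 0) — no finite endpoint.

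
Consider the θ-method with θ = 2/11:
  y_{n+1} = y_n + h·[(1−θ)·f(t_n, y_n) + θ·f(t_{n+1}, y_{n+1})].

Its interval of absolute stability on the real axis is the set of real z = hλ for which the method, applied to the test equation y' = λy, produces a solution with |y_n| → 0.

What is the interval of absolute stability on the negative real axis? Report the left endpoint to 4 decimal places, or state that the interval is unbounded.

z∈(-3.1429,0).

Set f=λy, z=hλ:
  y_{n+1} = y_n + z·[9/11·y_n + 2/11·y_{n+1}] ⇒ (1 − 2/11z)y_{n+1} = (1 + 9/11z)y_n
  ⇒ R(z) = (1 + 9/11z)/(1 − 2/11z).

Boundary: |R(x)|=1, x<0.
x=-1.7: |R|=0.2986
R=−1: 1+9/11x = −1+2/11x ⇒ -7/11x=2 ⇒ x=2/(-7/11)=-3.1429
Confirm numerically:
  x=-2.241: |R|=0.59224 <1
  x=-1.698: |R|=0.29744 <1
  x=-1.598: |R|=0.23824 <1
  x=-1.475: |R|=0.16308 <1
  x=-3.739: |R|=1.22584 >1
  x=-3.719: |R|=1.21873 >1
  x=-3.599: |R|=1.17546 >1
So |R|<1 on (-3.1429, 0).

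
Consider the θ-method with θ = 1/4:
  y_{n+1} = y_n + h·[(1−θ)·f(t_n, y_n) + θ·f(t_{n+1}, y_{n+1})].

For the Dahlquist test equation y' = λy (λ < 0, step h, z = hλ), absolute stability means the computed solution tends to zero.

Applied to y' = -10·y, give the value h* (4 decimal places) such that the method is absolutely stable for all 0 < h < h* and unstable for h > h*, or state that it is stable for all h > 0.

Test eqn y'=λy, z=hλ:
  y_{n+1} = y_n + z·[3/4·y_n + 1/4·y_{n+1}] ⇒ (1 − 1/4z)y_{n+1} = (1 + 3/4z)y_n
  Hence R(z) = (1 + 3/4z)/(1 − 1/4z).

Boundary: |R(x)|=1, x<0.
x=-0.5: |R|=0.5556
R=−1: 1+3/4x = −1+1/4x ⇒ -1/2x=2 ⇒ x=2/(-1/2)=-4.0000
Confirm numerically:
  x=-3.835: |R|=0.95788 <1
  x=-2.165: |R|=0.40470 <1
  x=-2.018: |R|=0.34131 <1
  x=-4.553: |R|=1.12931 >1
  x=-4.417: |R|=1.09909 >1
Interval (-4.0000, 0).

(-4.0000,0); λ=-10 ⇒ h* = (4)/10 = 0.4000.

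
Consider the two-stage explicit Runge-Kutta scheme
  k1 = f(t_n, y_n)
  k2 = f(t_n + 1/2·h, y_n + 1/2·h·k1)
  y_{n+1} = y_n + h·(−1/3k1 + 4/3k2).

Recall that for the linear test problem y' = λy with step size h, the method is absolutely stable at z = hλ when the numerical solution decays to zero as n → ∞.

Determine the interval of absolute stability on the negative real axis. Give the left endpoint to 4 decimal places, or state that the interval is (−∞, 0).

z∈(-1.5000,0).

Test eqn y'=λy, z=hλ:
  k1=λy_n ⇒ h·k1=z·y_n;  k2=λ(1+1/2z)y_n ⇒ h·k2=z(1+1/2z)y_n
  y_{n+1}/y_n = 1 − 1/3z + 4/3z(1+1/2z) = 1 + z + 2/3z²
  R(z) = 1 + z + 2/3z².

Find x<0 with |R(x)|<1.
x=-1.57: |R|=1.0733
R=1: x+2/3x²=0 ⇒ x=−3/2=-1.5000; min R=1−1/(4·2/3)=0.6250>−1
Confirm numerically:
  x=-1.383: |R|=0.89213 <1
  x=-1.279: |R|=0.81156 <1
  x=-1.251: |R|=0.79233 <1
  x=-1.035: |R|=0.67915 <1
  x=-2.006: |R|=1.67669 >1
  x=-1.626: |R|=1.13658 >1
Interval (-1.5000, 0).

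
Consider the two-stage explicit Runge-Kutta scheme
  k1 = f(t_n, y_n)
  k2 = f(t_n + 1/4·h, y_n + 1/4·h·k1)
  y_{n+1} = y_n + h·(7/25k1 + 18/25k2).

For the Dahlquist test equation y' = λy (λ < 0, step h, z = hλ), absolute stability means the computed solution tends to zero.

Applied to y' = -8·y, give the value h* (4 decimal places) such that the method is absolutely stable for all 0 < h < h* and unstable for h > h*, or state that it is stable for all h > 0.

(-5.5556,0); λ=-8 ⇒ h* = (50/9)/8 = 0.6944.

Set f=λy, z=hλ:
  k1=λy_n ⇒ h·k1=z·y_n;  k2=λ(1+1/4z)y_n ⇒ h·k2=z(1+1/4z)y_n
  y_{n+1}/y_n = 1 + 7/25z + 18/25z(1+1/4z) = 1 + z + 9/50z²
  Hence R(z) = 1 + z + 9/50z².

Solve |R(x)|<1 on ℝ⁻.
x=-0.46: |R|=0.5781
R=1: x+9/50x²=0 ⇒ x=−50/9=-5.5556; min R=1−1/(4·9/50)=-0.3889>−1
Confirm numerically:
  x=-5.033: |R|=0.52660 <1
  x=-4.744: |R|=0.30700 <1
  x=-4.453: |R|=0.11626 <1
  x=-6.067: |R|=1.55853 >1
  x=-6.038: |R|=1.52434 >1
  x=-5.747: |R|=1.19804 >1
So |R|<1 on (-5.5556, 0).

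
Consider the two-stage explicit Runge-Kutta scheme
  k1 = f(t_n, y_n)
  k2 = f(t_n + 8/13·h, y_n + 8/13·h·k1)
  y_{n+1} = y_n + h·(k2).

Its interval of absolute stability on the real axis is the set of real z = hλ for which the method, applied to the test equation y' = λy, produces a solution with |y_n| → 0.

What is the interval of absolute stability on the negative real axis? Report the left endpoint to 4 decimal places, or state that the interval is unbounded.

With y'=λy (z=hλ):
  k1=λy_n ⇒ h·k1=z·y_n;  k2=λ(1+8/13z)y_n ⇒ h·k2=z(1+8/13z)y_n
  y_{n+1}/y_n = 1 + z(1+8/13z) = 1 + z + 8/13z²
  R(z) = 1 + z + 8/13z².

Solve |R(x)|<1 on ℝ⁻.
x=-0.96: |R|=0.6071
R=1: x+8/13x²=0 ⇒ x=−13/8=-1.6250; min R=1−1/(4·8/13)=0.5938>−1
Confirm numerically:
  x=-1.276: |R|=0.72595 <1
  x=-0.978: |R|=0.61061 <1
  x=-0.884: |R|=0.59690 <1
  x=-0.814: |R|=0.59375 <1
  x=-2.171: |R|=1.72946 >1
  x=-2.094: |R|=1.60436 >1
  x=-1.951: |R|=1.39140 >1
Interval (-1.6250, 0).

(-1.6250, 0).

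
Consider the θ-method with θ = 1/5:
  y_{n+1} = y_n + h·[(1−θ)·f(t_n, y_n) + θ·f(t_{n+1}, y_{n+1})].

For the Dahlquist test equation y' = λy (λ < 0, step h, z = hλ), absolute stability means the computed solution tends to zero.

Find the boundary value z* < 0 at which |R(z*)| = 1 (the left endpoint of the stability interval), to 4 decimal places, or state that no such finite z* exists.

z* = -3.3333.

With y'=λy (z=hλ):
  y_{n+1} = y_n + z·[4/5·y_n + 1/5·y_{n+1}] ⇒ (1 − 1/5z)y_{n+1} = (1 + 4/5z)y_n
  Hence R(z) = (1 + 4/5z)/(1 − 1/5z).

Boundary: |R(x)|=1, x<0.
x=-1.24: |R|=0.0064
R=−1: 1+4/5x = −1+1/5x ⇒ -3/5x=2 ⇒ x=2/(-3/5)=-3.3333
Confirm numerically:
  x=-2.609: |R|=0.71442 <1
  x=-2.601: |R|=0.71096 <1
  x=-1.370: |R|=0.07535 <1
  x=-3.633: |R|=1.10414 >1
  x=-3.502: |R|=1.05952 >1
So |R|<1 on (-3.3333, 0).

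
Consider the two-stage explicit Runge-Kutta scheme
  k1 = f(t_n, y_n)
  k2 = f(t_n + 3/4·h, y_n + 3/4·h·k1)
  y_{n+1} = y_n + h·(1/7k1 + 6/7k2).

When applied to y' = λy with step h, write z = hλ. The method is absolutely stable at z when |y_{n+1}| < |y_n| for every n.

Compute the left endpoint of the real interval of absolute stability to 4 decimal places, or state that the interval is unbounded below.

left endpoint -1.5556.

Test eqn y'=λy, z=hλ:
  k1=λy_n ⇒ h·k1=z·y_n;  k2=λ(1+3/4z)y_n ⇒ h·k2=z(1+3/4z)y_n
  y_{n+1}/y_n = 1 + 1/7z + 6/7z(1+3/4z) = 1 + z + 9/14z²
  Hence R(z) = 1 + z + 9/14z².

Need |R(x)|<1, x<0.
x=-0.48: |R|=0.6681
R=1: x+9/14x²=0 ⇒ x=−14/9=-1.5556; min R=1−1/(4·9/14)=0.6111>−1
Confirm numerically:
  x=-0.891: |R|=0.61935 <1
  x=-0.887: |R|=0.61878 <1
  x=-0.720: |R|=0.61326 <1
  x=-2.088: |R|=1.71469 >1
  x=-1.994: |R|=1.56202 >1
  x=-1.864: |R|=1.36960 >1
So |R|<1 on (-1.5556, 0).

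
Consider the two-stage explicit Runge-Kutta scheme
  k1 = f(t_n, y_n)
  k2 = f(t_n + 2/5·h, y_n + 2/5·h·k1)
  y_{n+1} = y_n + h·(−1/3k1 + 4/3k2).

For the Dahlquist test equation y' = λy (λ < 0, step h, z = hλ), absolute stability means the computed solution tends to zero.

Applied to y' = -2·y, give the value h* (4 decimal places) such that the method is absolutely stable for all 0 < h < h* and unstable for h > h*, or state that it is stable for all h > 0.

Set f=λy, z=hλ:
  k1=λy_n ⇒ h·k1=z·y_n;  k2=λ(1+2/5z)y_n ⇒ h·k2=z(1+2/5z)y_n
  y_{n+1}/y_n = 1 − 1/3z + 4/3z(1+2/5z) = 1 + z + 8/15z²
  Hence R(z) = 1 + z + 8/15z².

Solve |R(x)|<1 on ℝ⁻.
x=-0.44: |R|=0.6633
R=1: x+8/15x²=0 ⇒ x=−15/8=-1.8750; min R=1−1/(4·8/15)=0.5312>−1
Confirm numerically:
  x=-1.667: |R|=0.81507 <1
  x=-1.659: |R|=0.80888 <1
  x=-1.348: |R|=0.62112 <1
  x=-0.856: |R|=0.53479 <1
  x=-2.324: |R|=1.55652 >1
  x=-2.193: |R|=1.37193 >1
  x=-1.938: |R|=1.06512 >1
So |R|<1 on (-1.8750, 0).

(-1.8750,0); λ=-2 ⇒ h* = (15/8)/2 = 0.9375.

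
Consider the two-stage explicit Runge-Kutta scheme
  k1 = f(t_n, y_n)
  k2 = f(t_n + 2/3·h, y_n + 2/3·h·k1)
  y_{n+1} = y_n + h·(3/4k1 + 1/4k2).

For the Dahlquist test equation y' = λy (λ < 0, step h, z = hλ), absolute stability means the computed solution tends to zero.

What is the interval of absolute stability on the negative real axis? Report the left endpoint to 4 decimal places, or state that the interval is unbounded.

With y'=λy (z=hλ):
  k1=λy_n ⇒ h·k1=z·y_n;  k2=λ(1+2/3z)y_n ⇒ h·k2=z(1+2/3z)y_n
  y_{n+1}/y_n = 1 + 3/4z + 1/4z(1+2/3z) = 1 + z + 1/6z²
  Hence R(z) = 1 + z + 1/6z².

Solve |R(x)|<1 on ℝ⁻.
x=-0.87: |R|=0.2561
R=1: x+1/6x²=0 ⇒ x=−6=-6.0000; min R=1−1/(4·1/6)=-0.5000>−1
Confirm numerically:
  x=-4.376: |R|=0.18444 <1
  x=-4.215: |R|=0.25396 <1
  x=-3.804: |R|=0.39226 <1
  x=-6.357: |R|=1.37824 >1
  x=-6.329: |R|=1.34704 >1
Interval (-6.0000, 0).

z∈(-6.0000,0).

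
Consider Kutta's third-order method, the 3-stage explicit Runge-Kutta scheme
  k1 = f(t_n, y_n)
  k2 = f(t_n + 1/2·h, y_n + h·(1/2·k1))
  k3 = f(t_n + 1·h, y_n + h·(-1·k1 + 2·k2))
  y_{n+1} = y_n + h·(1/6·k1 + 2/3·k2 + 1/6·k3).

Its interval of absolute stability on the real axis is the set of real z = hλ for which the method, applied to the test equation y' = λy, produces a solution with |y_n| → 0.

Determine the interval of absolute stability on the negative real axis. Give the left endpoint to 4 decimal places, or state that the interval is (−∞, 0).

Test eqn y'=λy, z=hλ:
  order 3, 3-stage ⇒ R(z)=1+z+z^2/2+z^3/6
  (e.g. R(-1.75)=-0.11198, |R|=0.11198)

Find x<0 with |R(x)|<1.
x=-1.75: |R|=0.1120
|R(-2.45)|=0.8998 |R(-1.88)|=0.2202 |R(-0.7)|=0.4878
Bisect:
  x_lo=-3.2390 |R|=2.6568  x_hi=-0.2862 |R|=0.7508
  mid=-1.76260 |R|=0.12188 →hi
  mid=-2.50078 |R|=0.98044 →hi
  mid=-2.86988 |R|=1.69126 →lo
  mid=-2.68533 |R|=1.30715 →lo
  mid=-2.59306 |R|=1.13702 →lo
  mid=-2.54692 |R|=1.05708 →lo
  mid=-2.52385 |R|=1.01836 →lo
  ...
  [-2.51286,-2.51268] ⇒ x*=-2.5127
So |R|<1 on (-2.5127, 0).

z∈(-2.5127,0).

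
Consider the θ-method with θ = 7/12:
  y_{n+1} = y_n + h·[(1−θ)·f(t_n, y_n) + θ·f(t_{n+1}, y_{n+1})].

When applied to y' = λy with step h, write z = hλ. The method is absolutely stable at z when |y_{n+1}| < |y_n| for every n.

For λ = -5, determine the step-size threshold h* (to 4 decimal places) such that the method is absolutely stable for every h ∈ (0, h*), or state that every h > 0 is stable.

On y'=λy, z=hλ:
  y_{n+1} = y_n + z·[5/12·y_n + 7/12·y_{n+1}] ⇒ (1 − 7/12z)y_{n+1} = (1 + 5/12z)y_n
  so R(z) = (1 + 5/12z)/(1 − 7/12z).

Solve |R(x)|<1 on ℝ⁻.
x=-1.43: |R|=0.2204
x=-2: |R|=0.0769
x=-10: |R|=0.4634
x=-100: |R|=0.6854
θ=7/12≥1/2 ⇒ |1+5/12x|<|1−7/12x| ∀x<0 ⇒ stable on all of ℝ⁻.

interval (−∞, 0). Any h>0 works for λ=-5.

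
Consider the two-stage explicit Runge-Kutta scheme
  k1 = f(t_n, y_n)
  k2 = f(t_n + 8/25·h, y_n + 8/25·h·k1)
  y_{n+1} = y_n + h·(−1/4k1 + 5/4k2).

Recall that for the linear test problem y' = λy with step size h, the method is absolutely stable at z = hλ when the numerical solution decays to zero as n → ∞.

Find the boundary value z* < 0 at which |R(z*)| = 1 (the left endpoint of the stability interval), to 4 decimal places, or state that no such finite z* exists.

z* = -2.5000.

Set f=λy, z=hλ:
  k1=λy_n ⇒ h·k1=z·y_n;  k2=λ(1+8/25z)y_n ⇒ h·k2=z(1+8/25z)y_n
  y_{n+1}/y_n = 1 − 1/4z + 5/4z(1+8/25z) = 1 + z + 2/5z²
  R(z) = 1 + z + 2/5z².

Solve |R(x)|<1 on ℝ⁻.
x=-1.17: |R|=0.3776
R=1: x+2/5x²=0 ⇒ x=−5/2=-2.5000; min R=1−1/(4·2/5)=0.3750>−1
Confirm numerically:
  x=-2.417: |R|=0.91976 <1
  x=-2.022: |R|=0.61339 <1
  x=-1.358: |R|=0.37967 <1
  x=-3.019: |R|=1.62674 >1
  x=-2.819: |R|=1.35970 >1
Interval (-2.5000, 0).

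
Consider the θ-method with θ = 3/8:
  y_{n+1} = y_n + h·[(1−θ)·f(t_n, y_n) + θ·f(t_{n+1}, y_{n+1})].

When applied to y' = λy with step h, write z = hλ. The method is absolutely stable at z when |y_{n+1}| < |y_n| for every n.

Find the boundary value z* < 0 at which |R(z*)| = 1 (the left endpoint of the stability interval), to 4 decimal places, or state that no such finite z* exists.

With y'=λy (z=hλ):
  y_{n+1} = y_n + z·[5/8·y_n + 3/8·y_{n+1}] ⇒ (1 − 3/8z)y_{n+1} = (1 + 5/8z)y_n
  R(z) = (1 + 5/8z)/(1 − 3/8z).

Solve |R(x)|<1 on ℝ⁻.
x=-1.23: |R|=0.1583
R=−1: 1+5/8x = −1+3/8x ⇒ -1/4x=2 ⇒ x=2/(-1/4)=-8.0000
Confirm numerically:
  x=-5.915: |R|=0.83803 <1
  x=-4.199: |R|=0.63092 <1
  x=-4.193: |R|=0.63001 <1
  x=-4.037: |R|=0.60589 <1
  x=-8.246: |R|=1.01503 >1
  x=-8.174: |R|=1.01070 >1
  x=-8.173: |R|=1.01064 >1
So |R|<1 on (-8.0000, 0).

z* = -8.0000.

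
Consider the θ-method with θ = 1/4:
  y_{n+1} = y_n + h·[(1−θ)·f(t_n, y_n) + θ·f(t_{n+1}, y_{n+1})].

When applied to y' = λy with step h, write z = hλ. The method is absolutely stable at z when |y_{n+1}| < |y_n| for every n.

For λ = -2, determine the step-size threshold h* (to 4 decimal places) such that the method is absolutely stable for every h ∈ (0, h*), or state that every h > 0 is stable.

(-4.0000,0); λ=-2 ⇒ h* = (4)/2 = 2.0000.

On y'=λy, z=hλ:
  y_{n+1} = y_n + z·[3/4·y_n + 1/4·y_{n+1}] ⇒ (1 − 1/4z)y_{n+1} = (1 + 3/4z)y_n
  Hence R(z) = (1 + 3/4z)/(1 − 1/4z).

Boundary: |R(x)|=1, x<0.
x=-1.41: |R|=0.0425
R=−1: 1+3/4x = −1+1/4x ⇒ -1/2x=2 ⇒ x=2/(-1/2)=-4.0000
Confirm numerically:
  x=-3.652: |R|=0.90904 <1
  x=-2.240: |R|=0.43590 <1
  x=-2.100: |R|=0.37705 <1
  x=-4.519: |R|=1.12185 >1
  x=-4.161: |R|=1.03946 >1
So |R|<1 on (-4.0000, 0).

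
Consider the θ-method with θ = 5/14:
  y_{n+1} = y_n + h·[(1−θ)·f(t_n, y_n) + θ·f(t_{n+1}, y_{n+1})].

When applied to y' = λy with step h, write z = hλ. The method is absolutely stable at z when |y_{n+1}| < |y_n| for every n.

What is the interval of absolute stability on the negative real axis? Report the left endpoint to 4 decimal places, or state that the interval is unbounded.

Set f=λy, z=hλ:
  y_{n+1} = y_n + z·[9/14·y_n + 5/14·y_{n+1}] ⇒ (1 − 5/14z)y_{n+1} = (1 + 9/14z)y_n
  R(z) = (1 + 9/14z)/(1 − 5/14z).

Find x<0 with |R(x)|<1.
x=-0.79: |R|=0.3838
R=−1: 1+9/14x = −1+5/14x ⇒ -2/7x=2 ⇒ x=2/(-2/7)=-7.0000
Confirm numerically:
  x=-6.100: |R|=0.91910 <1
  x=-5.007: |R|=0.79577 <1
  x=-4.162: |R|=0.67389 <1
  x=-3.994: |R|=0.64604 <1
  x=-7.291: |R|=1.02307 >1
  x=-7.036: |R|=1.00293 >1
So |R|<1 on (-7.0000, 0).

z∈(-7.0000,0).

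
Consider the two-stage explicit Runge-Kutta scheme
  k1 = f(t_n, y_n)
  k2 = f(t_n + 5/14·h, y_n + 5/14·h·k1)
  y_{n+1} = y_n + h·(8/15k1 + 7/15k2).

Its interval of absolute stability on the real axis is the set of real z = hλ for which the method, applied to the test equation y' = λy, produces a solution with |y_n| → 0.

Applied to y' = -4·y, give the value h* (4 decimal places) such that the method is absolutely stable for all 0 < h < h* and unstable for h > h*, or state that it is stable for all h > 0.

On y'=λy, z=hλ:
  k1=λy_n ⇒ h·k1=z·y_n;  k2=λ(1+5/14z)y_n ⇒ h·k2=z(1+5/14z)y_n
  y_{n+1}/y_n = 1 + 8/15z + 7/15z(1+5/14z) = 1 + z + 1/6z²
  so R(z) = 1 + z + 1/6z².

Find x<0 with |R(x)|<1.
x=-1.1: |R|=0.1017
R=1: x+1/6x²=0 ⇒ x=−6=-6.0000; min R=1−1/(4·1/6)=-0.5000>−1
Confirm numerically:
  x=-5.670: |R|=0.68815 <1
  x=-4.987: |R|=0.15803 <1
  x=-4.320: |R|=0.20960 <1
  x=-6.537: |R|=1.58506 >1
  x=-6.204: |R|=1.21094 >1
So |R|<1 on (-6.0000, 0).

(-6.0000,0); λ=-4 ⇒ h* = (6)/4 = 1.5000.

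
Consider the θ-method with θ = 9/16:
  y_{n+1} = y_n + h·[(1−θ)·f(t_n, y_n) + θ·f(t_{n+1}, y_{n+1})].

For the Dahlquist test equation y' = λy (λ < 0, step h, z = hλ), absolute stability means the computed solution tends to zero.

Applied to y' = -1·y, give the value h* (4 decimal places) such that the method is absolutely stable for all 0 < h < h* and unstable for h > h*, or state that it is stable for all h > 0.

Test eqn y'=λy, z=hλ:
  y_{n+1} = y_n + z·[7/16·y_n + 9/16·y_{n+1}] ⇒ (1 − 9/16z)y_{n+1} = (1 + 7/16z)y_n
  R(z) = (1 + 7/16z)/(1 − 9/16z).

Boundary: |R(x)|=1, x<0.
x=-1.11: |R|=0.3167
x=-2: |R|=0.0588
x=-10: |R|=0.5094
x=-100: |R|=0.7467
θ=9/16≥1/2 ⇒ |1+7/16x|<|1−9/16x| ∀x<0 ⇒ stable on all of ℝ⁻.

(−∞, 0) — no finite endpoint. Any h>0 works for λ=-1.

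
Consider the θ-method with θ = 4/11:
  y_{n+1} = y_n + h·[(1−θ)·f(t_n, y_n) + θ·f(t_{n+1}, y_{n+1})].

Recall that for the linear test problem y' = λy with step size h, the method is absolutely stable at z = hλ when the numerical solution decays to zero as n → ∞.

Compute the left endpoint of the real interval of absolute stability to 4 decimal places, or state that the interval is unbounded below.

With y'=λy (z=hλ):
  y_{n+1} = y_n + z·[7/11·y_n + 4/11·y_{n+1}] ⇒ (1 − 4/11z)y_{n+1} = (1 + 7/11z)y_n
  so R(z) = (1 + 7/11z)/(1 − 4/11z).

Boundary: |R(x)|=1, x<0.
x=-1.09: |R|=0.2194
R=−1: 1+7/11x = −1+4/11x ⇒ -3/11x=2 ⇒ x=2/(-3/11)=-7.3333
Confirm numerically:
  x=-3.372: |R|=0.51470 <1
  x=-3.262: |R|=0.49210 <1
  x=-3.174: |R|=0.47341 <1
  x=-3.028: |R|=0.44116 <1
  x=-7.841: |R|=1.03595 >1
  x=-7.690: |R|=1.02562 >1
  x=-7.487: |R|=1.01126 >1
So |R|<1 on (-7.3333, 0).

left endpoint -7.3333.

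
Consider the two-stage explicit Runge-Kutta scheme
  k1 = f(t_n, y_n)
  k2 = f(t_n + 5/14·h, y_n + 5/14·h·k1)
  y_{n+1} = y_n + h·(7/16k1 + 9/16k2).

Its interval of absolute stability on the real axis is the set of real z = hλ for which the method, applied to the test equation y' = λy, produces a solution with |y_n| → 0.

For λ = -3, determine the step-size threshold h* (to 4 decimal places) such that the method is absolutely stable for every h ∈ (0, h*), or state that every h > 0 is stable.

(-4.9778,0); λ=-3 ⇒ h* = (224/45)/3 = 1.6593.

On y'=λy, z=hλ:
  k1=λy_n ⇒ h·k1=z·y_n;  k2=λ(1+5/14z)y_n ⇒ h·k2=z(1+5/14z)y_n
  y_{n+1}/y_n = 1 + 7/16z + 9/16z(1+5/14z) = 1 + z + 45/224z²
  ⇒ R(z) = 1 + z + 45/224z².

Solve |R(x)|<1 on ℝ⁻.
x=-1.48: |R|=0.0400
R=1: x+45/224x²=0 ⇒ x=−224/45=-4.9778; min R=1−1/(4·45/224)=-0.2444>−1
Confirm numerically:
  x=-3.850: |R|=0.12773 <1
  x=-2.899: |R|=0.21066 <1
  x=-2.896: |R|=0.21115 <1
  x=-2.701: |R|=0.23541 <1
  x=-5.478: |R|=1.55049 >1
  x=-5.269: |R|=1.30826 >1
  x=-5.231: |R|=1.26610 >1
Interval (-4.9778, 0).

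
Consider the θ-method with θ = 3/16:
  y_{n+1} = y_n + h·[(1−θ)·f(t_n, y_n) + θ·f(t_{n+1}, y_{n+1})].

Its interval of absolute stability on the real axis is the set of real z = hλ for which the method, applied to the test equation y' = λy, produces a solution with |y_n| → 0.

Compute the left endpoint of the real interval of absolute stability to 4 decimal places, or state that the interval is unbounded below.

z* = -3.2000.

Set f=λy, z=hλ:
  y_{n+1} = y_n + z·[13/16·y_n + 3/16·y_{n+1}] ⇒ (1 − 3/16z)y_{n+1} = (1 + 13/16z)y_n
  R(z) = (1 + 13/16z)/(1 − 3/16z).

Boundary: |R(x)|=1, x<0.
x=-0.91: |R|=0.2226
R=−1: 1+13/16x = −1+3/16x ⇒ -5/8x=2 ⇒ x=2/(-5/8)=-3.2000
Confirm numerically:
  x=-2.825: |R|=0.84678 <1
  x=-1.897: |R|=0.39929 <1
  x=-1.330: |R|=0.06453 <1
  x=-3.711: |R|=1.18833 >1
  x=-3.269: |R|=1.02674 >1
So |R|<1 on (-3.2000, 0).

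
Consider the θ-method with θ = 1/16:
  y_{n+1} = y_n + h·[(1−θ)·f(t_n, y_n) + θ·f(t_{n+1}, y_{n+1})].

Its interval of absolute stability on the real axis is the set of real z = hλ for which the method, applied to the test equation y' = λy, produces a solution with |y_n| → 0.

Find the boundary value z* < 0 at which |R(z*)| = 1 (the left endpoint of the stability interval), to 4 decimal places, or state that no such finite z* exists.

z* = -2.2857.

Set f=λy, z=hλ:
  y_{n+1} = y_n + z·[15/16·y_n + 1/16·y_{n+1}] ⇒ (1 − 1/16z)y_{n+1} = (1 + 15/16z)y_n
  ⇒ R(z) = (1 + 15/16z)/(1 − 1/16z).

Solve |R(x)|<1 on ℝ⁻.
x=-0.98: |R|=0.0766
R=−1: 1+15/16x = −1+1/16x ⇒ -7/8x=2 ⇒ x=2/(-7/8)=-2.2857
Confirm numerically:
  x=-2.142: |R|=0.88910 <1
  x=-2.105: |R|=0.86026 <1
  x=-1.424: |R|=0.30762 <1
  x=-2.876: |R|=1.43780 >1
  x=-2.818: |R|=1.39600 >1
  x=-2.347: |R|=1.04677 >1
Interval (-2.2857, 0).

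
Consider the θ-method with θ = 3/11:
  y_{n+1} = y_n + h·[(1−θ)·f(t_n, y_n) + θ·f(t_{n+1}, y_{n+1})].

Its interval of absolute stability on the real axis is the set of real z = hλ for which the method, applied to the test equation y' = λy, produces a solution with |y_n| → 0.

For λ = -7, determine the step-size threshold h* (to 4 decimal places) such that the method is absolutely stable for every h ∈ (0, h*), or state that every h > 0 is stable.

(-4.4000,0); λ=-7 ⇒ h* = (22/5)/7 = 0.6286.

Test eqn y'=λy, z=hλ:
  y_{n+1} = y_n + z·[8/11·y_n + 3/11·y_{n+1}] ⇒ (1 − 3/11z)y_{n+1} = (1 + 8/11z)y_n
  Hence R(z) = (1 + 8/11z)/(1 − 3/11z).

Need |R(x)|<1, x<0.
x=-1.14: |R|=0.1304
R=−1: 1+8/11x = −1+3/11x ⇒ -5/11x=2 ⇒ x=2/(-5/11)=-4.4000
Confirm numerically:
  x=-4.136: |R|=0.94361 <1
  x=-1.996: |R|=0.29244 <1
  x=-1.981: |R|=0.28614 <1
  x=-1.943: |R|=0.27001 <1
  x=-4.966: |R|=1.10927 >1
  x=-4.608: |R|=1.04189 >1
  x=-4.607: |R|=1.04170 >1
Interval (-4.4000, 0).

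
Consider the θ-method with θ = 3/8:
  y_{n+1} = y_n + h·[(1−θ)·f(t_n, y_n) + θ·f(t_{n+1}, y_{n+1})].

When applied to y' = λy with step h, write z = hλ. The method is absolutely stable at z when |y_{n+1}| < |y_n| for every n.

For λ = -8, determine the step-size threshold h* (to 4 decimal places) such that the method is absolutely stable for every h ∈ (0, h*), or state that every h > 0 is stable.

(-8.0000,0); λ=-8 ⇒ h* = (8)/8 = 1.0000.

Set f=λy, z=hλ:
  y_{n+1} = y_n + z·[5/8·y_n + 3/8·y_{n+1}] ⇒ (1 − 3/8z)y_{n+1} = (1 + 5/8z)y_n
  so R(z) = (1 + 5/8z)/(1 − 3/8z).

Need |R(x)|<1, x<0.
x=-1.32: |R|=0.1171
R=−1: 1+5/8x = −1+3/8x ⇒ -1/4x=2 ⇒ x=2/(-1/4)=-8.0000
Confirm numerically:
  x=-6.022: |R|=0.84823 <1
  x=-4.831: |R|=0.71822 <1
  x=-4.673: |R|=0.69781 <1
  x=-4.167: |R|=0.62607 <1
  x=-8.444: |R|=1.02664 >1
  x=-8.303: |R|=1.01841 >1
So |R|<1 on (-8.0000, 0).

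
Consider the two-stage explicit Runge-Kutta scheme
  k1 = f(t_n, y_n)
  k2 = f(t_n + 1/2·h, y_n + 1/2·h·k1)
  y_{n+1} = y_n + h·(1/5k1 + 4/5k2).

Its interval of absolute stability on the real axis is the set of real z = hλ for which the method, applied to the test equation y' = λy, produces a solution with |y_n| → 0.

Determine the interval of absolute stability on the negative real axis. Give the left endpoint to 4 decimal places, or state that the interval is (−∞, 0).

With y'=λy (z=hλ):
  k1=λy_n ⇒ h·k1=z·y_n;  k2=λ(1+1/2z)y_n ⇒ h·k2=z(1+1/2z)y_n
  y_{n+1}/y_n = 1 + 1/5z + 4/5z(1+1/2z) = 1 + z + 2/5z²
  so R(z) = 1 + z + 2/5z².

Need |R(x)|<1, x<0.
x=-1.61: |R|=0.4268
R=1: x+2/5x²=0 ⇒ x=−5/2=-2.5000; min R=1−1/(4·2/5)=0.3750>−1
Confirm numerically:
  x=-2.377: |R|=0.88305 <1
  x=-1.926: |R|=0.55779 <1
  x=-1.491: |R|=0.39823 <1
  x=-1.066: |R|=0.38854 <1
  x=-3.021: |R|=1.62958 >1
  x=-2.597: |R|=1.10076 >1
Interval (-2.5000, 0).

(-2.5000, 0).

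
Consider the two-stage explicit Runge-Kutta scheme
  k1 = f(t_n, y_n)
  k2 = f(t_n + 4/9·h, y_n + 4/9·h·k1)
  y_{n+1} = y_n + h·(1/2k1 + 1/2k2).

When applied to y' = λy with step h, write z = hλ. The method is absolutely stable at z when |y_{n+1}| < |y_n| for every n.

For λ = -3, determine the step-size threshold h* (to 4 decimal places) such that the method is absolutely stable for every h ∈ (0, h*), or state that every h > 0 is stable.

On y'=λy, z=hλ:
  k1=λy_n ⇒ h·k1=z·y_n;  k2=λ(1+4/9z)y_n ⇒ h·k2=z(1+4/9z)y_n
  y_{n+1}/y_n = 1 + 1/2z + 1/2z(1+4/9z) = 1 + z + 2/9z²
  R(z) = 1 + z + 2/9z².

Find x<0 with |R(x)|<1.
x=-1.73: |R|=0.0649
R=1: x+2/9x²=0 ⇒ x=−9/2=-4.5000; min R=1−1/(4·2/9)=-0.1250>−1
Confirm numerically:
  x=-3.975: |R|=0.53625 <1
  x=-3.462: |R|=0.20143 <1
  x=-3.237: |R|=0.09148 <1
  x=-4.928: |R|=1.46871 >1
  x=-4.911: |R|=1.44854 >1
  x=-4.551: |R|=1.05158 >1
Interval (-4.5000, 0).

(-4.5000,0); λ=-3 ⇒ h* = (9/2)/3 = 1.5000.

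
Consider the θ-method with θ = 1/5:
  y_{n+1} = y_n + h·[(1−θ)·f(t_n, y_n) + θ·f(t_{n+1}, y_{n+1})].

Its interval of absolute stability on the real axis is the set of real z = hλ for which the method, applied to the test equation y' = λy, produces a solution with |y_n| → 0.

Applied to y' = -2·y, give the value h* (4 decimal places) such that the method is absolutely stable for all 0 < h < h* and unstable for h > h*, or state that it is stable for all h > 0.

(-3.3333,0); λ=-2 ⇒ h* = (10/3)/2 = 1.6667.

On y'=λy, z=hλ:
  y_{n+1} = y_n + z·[4/5·y_n + 1/5·y_{n+1}] ⇒ (1 − 1/5z)y_{n+1} = (1 + 4/5z)y_n
  Hence R(z) = (1 + 4/5z)/(1 − 1/5z).

Need |R(x)|<1, x<0.
x=-1.63: |R|=0.2293
R=−1: 1+4/5x = −1+1/5x ⇒ -3/5x=2 ⇒ x=2/(-3/5)=-3.3333
Confirm numerically:
  x=-2.921: |R|=0.84383 <1
  x=-2.759: |R|=0.77794 <1
  x=-2.556: |R|=0.69137 <1
  x=-2.085: |R|=0.47142 <1
  x=-3.734: |R|=1.13762 >1
  x=-3.555: |R|=1.07773 >1
So |R|<1 on (-3.3333, 0).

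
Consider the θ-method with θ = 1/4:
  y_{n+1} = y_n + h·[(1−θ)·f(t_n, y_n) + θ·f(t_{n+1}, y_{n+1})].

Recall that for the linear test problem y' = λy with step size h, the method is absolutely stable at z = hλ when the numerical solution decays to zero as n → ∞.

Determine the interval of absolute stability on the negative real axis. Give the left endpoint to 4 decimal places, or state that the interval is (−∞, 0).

On y'=λy, z=hλ:
  y_{n+1} = y_n + z·[3/4·y_n + 1/4·y_{n+1}] ⇒ (1 − 1/4z)y_{n+1} = (1 + 3/4z)y_n
  ⇒ R(z) = (1 + 3/4z)/(1 − 1/4z).

Solve |R(x)|<1 on ℝ⁻.
x=-0.51: |R|=0.5477
R=−1: 1+3/4x = −1+1/4x ⇒ -1/2x=2 ⇒ x=2/(-1/2)=-4.0000
Confirm numerically:
  x=-3.623: |R|=0.90109 <1
  x=-1.970: |R|=0.31993 <1
  x=-1.689: |R|=0.18755 <1
  x=-4.396: |R|=1.09433 >1
  x=-4.201: |R|=1.04902 >1
  x=-4.164: |R|=1.04018 >1
Stable set (-4.0000, 0).

z∈(-4.0000,0).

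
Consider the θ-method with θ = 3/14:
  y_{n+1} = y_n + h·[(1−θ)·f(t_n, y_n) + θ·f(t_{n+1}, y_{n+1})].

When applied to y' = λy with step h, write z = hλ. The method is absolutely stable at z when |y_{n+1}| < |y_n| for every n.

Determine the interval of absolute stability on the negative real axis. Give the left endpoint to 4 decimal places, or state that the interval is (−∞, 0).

z∈(-3.5000,0).

Set f=λy, z=hλ:
  y_{n+1} = y_n + z·[11/14·y_n + 3/14·y_{n+1}] ⇒ (1 − 3/14z)y_{n+1} = (1 + 11/14z)y_n
  ⇒ R(z) = (1 + 11/14z)/(1 − 3/14z).

Find x<0 with |R(x)|<1.
x=-1.79: |R|=0.2938
R=−1: 1+11/14x = −1+3/14x ⇒ -4/7x=2 ⇒ x=2/(-4/7)=-3.5000
Confirm numerically:
  x=-2.294: |R|=0.53798 <1
  x=-1.863: |R|=0.33146 <1
  x=-1.847: |R|=0.32327 <1
  x=-1.484: |R|=0.12595 <1
  x=-4.044: |R|=1.16654 >1
  x=-3.713: |R|=1.06778 >1
  x=-3.585: |R|=1.02747 >1
Interval (-3.5000, 0).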